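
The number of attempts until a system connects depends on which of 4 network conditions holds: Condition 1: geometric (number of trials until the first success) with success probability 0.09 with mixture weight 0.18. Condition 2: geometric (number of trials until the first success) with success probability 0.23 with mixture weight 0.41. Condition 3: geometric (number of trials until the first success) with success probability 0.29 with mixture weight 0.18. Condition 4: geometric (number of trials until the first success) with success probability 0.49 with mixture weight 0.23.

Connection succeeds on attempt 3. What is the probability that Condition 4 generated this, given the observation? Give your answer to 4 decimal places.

0.2346

P(component k | x) = P(Z=k)·f_k(x) / marginal(x), where marginal(x) = Σ_j P(Z=j)·f_j(x).
Component likelihoods at x = 3:
  p_1 = 0.074529
  p_2 = 0.136367
  p_3 = 0.146189
  p_4 = 0.127449
Unnormalised posteriors:
  P(Z=1)·p_1 = 0.18 × 0.074529 = 0.0134152
  P(Z=2)·p_2 = 0.41 × 0.136367 = 0.0559105
  P(Z=3)·p_3 = 0.18 × 0.146189 = 0.026314
  P(Z=4)·p_4 = 0.23 × 0.127449 = 0.0293133
Evidence: 0.0134152 + 0.0559105 + 0.026314 + 0.0293133 = 0.124953
Responsibility of Condition 4: 0.0293133 / 0.124953 ≈ 0.2346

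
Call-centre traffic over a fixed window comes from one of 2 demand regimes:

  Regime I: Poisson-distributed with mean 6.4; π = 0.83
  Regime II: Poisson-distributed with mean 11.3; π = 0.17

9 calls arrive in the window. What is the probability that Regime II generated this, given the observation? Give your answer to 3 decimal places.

Posterior ∝ prior × likelihood, so P(k | x) ∝ π_k f_k(x); normalise over all components.
Component likelihoods at x = 9 calls:
  L_I = 0.0824844
  L_II = 0.102427
Multiply by the mixture weights:
  π_I·L_I = 0.83 × 0.0824844 = 0.0684621
  π_II·L_II = 0.17 × 0.102427 = 0.0174126
Evidence: 0.0684621 + 0.0174126 = 0.0858747
So the posterior for Regime II is 0.0174126 / 0.0858747 ≈ 0.203.

0.203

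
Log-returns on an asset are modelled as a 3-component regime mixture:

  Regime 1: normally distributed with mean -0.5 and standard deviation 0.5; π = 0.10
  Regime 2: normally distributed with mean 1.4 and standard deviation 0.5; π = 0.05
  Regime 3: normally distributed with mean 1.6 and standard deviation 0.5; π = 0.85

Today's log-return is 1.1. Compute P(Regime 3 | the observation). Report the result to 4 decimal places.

0.9241

The responsibility of component k is w_k f_k(x) divided by Σ_j w_j f_j(x).
Evaluate each component's likelihood at the observed value:
  p_1 = 0.00476818
  p_2 = 0.666449
  p_3 = 0.483941
Prior × likelihood for each component:
  w_1·p_1 = 0.10 × 0.00476818 = 0.000476818
  w_2·p_2 = 0.05 × 0.666449 = 0.0333225
  w_3·p_3 = 0.85 × 0.483941 = 0.41135
Normaliser: 0.000476818 + 0.0333225 + 0.41135 = 0.44515
So the posterior for Regime 3 is 0.41135 / 0.44515 ≈ 0.9241.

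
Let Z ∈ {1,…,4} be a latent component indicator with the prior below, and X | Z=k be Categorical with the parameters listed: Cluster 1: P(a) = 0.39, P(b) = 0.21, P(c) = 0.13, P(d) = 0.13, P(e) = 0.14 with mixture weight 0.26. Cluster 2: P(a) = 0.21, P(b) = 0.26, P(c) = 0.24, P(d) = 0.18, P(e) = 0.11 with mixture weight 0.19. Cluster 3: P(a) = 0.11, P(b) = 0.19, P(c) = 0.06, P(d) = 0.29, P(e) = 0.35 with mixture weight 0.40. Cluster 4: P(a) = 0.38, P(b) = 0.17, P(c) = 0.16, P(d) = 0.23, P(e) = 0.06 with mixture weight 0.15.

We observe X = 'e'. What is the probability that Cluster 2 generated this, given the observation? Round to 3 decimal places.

0.101

By Bayes' theorem, P(k | x) = π_k f_k(x) / Σ_j π_j f_j(x).
Component likelihoods at x = 'e':
  f_1 = 0.14
  f_2 = 0.11
  f_3 = 0.35
  f_4 = 0.06
Unnormalised posteriors:
  π_1·f_1 = 0.26 × 0.14 = 0.0364
  π_2·f_2 = 0.19 × 0.11 = 0.0209
  π_3·f_3 = 0.40 × 0.35 = 0.14
  π_4·f_4 = 0.15 × 0.06 = 0.009
Evidence: 0.0364 + 0.0209 + 0.14 + 0.009 = 0.2063
Responsibility of Cluster 2: 0.0209 / 0.2063 ≈ 0.101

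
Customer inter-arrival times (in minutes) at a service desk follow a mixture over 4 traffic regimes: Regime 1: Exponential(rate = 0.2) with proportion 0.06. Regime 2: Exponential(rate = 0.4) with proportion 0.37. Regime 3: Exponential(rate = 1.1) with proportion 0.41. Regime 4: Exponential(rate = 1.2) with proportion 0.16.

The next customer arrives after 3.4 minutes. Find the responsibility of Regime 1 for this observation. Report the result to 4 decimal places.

0.1048

P(component k | x) = P(Z=k)·f_k(x) / marginal(x), where marginal(x) = Σ_j P(Z=j)·f_j(x).
Component likelihoods at x = 3.4 minutes:
  p_1 = 0.101323
  p_2 = 0.102664
  p_3 = 0.0261295
  p_4 = 0.020289
Prior × likelihood for each component:
  P(Z=1)·p_1 = 0.06 × 0.101323 = 0.0060794
  P(Z=2)·p_2 = 0.37 × 0.102664 = 0.0379858
  P(Z=3)·p_3 = 0.41 × 0.0261295 = 0.0107131
  P(Z=4)·p_4 = 0.16 × 0.020289 = 0.00324623
Denominator: 0.0060794 + 0.0379858 + 0.0107131 + 0.00324623 = 0.0580245
P(Regime 1 | data) ≈ 0.1048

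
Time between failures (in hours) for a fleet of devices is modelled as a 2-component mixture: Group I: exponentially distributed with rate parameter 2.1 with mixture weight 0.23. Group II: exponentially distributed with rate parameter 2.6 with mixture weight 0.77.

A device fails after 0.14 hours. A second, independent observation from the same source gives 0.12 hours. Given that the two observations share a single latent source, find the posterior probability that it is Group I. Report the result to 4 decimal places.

0.1816

By Bayes' theorem, P(k | x) = P(Z=k) f_k(x) / Σ_j P(Z=j) f_j(x).
Since both observations come from the same component, the likelihood for component k is f_k(x₁)·f_k(x₂).
  f_I = [2.1·e^(−2.1·0.14) = 2.1·e^(−0.2940) = 1.56508] × [1.63221] = 2.55455
  f_II = [2.6·e^(−2.6·0.14) = 2.6·e^(−0.3640) = 1.80672] × [1.90315] = 3.43846
Weight by the priors:
  P(Z=I)·f_I = 0.23 × 2.55455 = 0.587546
  P(Z=II)·f_II = 0.77 × 3.43846 = 2.64761
Denominator: 0.587546 + 2.64761 = 3.23516
So the posterior for Group I is 0.587546 / 3.23516 ≈ 0.1816.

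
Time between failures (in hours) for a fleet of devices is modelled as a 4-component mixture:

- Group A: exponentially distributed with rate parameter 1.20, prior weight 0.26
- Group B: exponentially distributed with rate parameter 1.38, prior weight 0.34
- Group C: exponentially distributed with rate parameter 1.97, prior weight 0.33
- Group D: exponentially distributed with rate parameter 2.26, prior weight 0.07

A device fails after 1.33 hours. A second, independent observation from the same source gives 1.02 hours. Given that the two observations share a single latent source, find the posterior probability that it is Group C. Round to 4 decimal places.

Apply Bayes' rule: the posterior for each component is proportional to its prior times its likelihood at x.
Since both observations come from the same component, the likelihood for component k is f_k(x₁)·f_k(x₂).
  p_A = [1.20·e^(−1.20·1.33) = 1.20·e^(−1.5960) = 0.243247] × [0.352862] = 0.0858326
  p_B = [1.38·e^(−1.38·1.33) = 1.38·e^(−1.8354) = 0.220179] × [0.337727] = 0.0743603
  p_C = [1.97·e^(−1.97·1.33) = 1.97·e^(−2.6201) = 0.143407] × [0.264116] = 0.0378762
  p_D = [2.26·e^(−2.26·1.33) = 2.26·e^(−3.0058) = 0.111868] × [0.22541] = 0.0252162
Prior × likelihood for each component:
  P(Z=A)·p_A = 0.26 × 0.0858326 = 0.0223165
  P(Z=B)·p_B = 0.34 × 0.0743603 = 0.0252825
  P(Z=C)·p_C = 0.33 × 0.0378762 = 0.0124991
  P(Z=D)·p_D = 0.07 × 0.0252162 = 0.00176513
Marginal: 0.0223165 + 0.0252825 + 0.0124991 + 0.00176513 = 0.0618632
P(Group C | x) = 0.0124991 / 0.0618632 ≈ 0.2020

0.2020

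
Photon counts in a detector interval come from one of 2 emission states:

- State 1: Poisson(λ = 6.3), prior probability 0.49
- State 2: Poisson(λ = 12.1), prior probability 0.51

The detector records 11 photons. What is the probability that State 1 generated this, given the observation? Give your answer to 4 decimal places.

0.1948

By Bayes' theorem, P(k | x) = π_k f_k(x) / Σ_j π_j f_j(x).
Poisson probabilities:
  L_1 = e^(−6.3)·6.3^11/11! = 0.0285453
  L_2 = e^(−12.1)·12.1^11/11! = 0.113376
Prior × likelihood for each component:
  π_1·L_1 = 0.49 × 0.0285453 = 0.0139872
  π_2·L_2 = 0.51 × 0.113376 = 0.0578216
Evidence: 0.0139872 + 0.0578216 = 0.0718088
P(State 1 | the observation) ≈ 0.1948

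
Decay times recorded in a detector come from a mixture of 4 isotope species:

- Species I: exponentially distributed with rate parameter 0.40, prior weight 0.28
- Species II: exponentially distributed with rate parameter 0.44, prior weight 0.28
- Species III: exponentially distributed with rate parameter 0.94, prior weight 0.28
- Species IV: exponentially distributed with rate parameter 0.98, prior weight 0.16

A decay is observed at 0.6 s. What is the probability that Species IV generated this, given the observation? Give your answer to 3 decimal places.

0.208

P(component k | x) = π_k·f_k(x) / marginal(x), where marginal(x) = Σ_j π_j·f_j(x).
Evaluate each component's likelihood at the observed value:
  p_I = 0.314651
  p_II = 0.337908
  p_III = 0.534793
  p_IV = 0.544328
Weight by the priors:
  π_I·p_I = 0.28 × 0.314651 = 0.0881023
  π_II·p_II = 0.28 × 0.337908 = 0.0946143
  π_III·p_III = 0.28 × 0.534793 = 0.149742
  π_IV·p_IV = 0.16 × 0.544328 = 0.0870925
Marginal: 0.0881023 + 0.0946143 + 0.149742 + 0.0870925 = 0.419551
P(Species IV | 0.6 s) = 0.0870925 / 0.419551 ≈ 0.208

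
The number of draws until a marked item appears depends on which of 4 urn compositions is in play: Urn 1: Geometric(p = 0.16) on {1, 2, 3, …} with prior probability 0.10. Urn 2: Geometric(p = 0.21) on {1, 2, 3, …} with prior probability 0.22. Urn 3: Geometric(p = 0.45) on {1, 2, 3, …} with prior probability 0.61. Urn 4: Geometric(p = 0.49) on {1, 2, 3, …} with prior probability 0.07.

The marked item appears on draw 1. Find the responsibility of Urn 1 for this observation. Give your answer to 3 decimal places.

Posterior ∝ prior × likelihood, so P(k | x) ∝ π_k f_k(x); normalise over all components.
Geometric probabilities:
  f_1 = 0.16
  f_2 = 0.21
  f_3 = 0.45
  f_4 = 0.49
Unnormalised posteriors:
  π_1·f_1 = 0.10 × 0.16 = 0.016
  π_2·f_2 = 0.22 × 0.21 = 0.0462
  π_3·f_3 = 0.61 × 0.45 = 0.2745
  π_4·f_4 = 0.07 × 0.49 = 0.0343
Evidence: 0.016 + 0.0462 + 0.2745 + 0.0343 = 0.371
P(Urn 1 | data) = 0.016 / 0.371 ≈ 0.043

0.043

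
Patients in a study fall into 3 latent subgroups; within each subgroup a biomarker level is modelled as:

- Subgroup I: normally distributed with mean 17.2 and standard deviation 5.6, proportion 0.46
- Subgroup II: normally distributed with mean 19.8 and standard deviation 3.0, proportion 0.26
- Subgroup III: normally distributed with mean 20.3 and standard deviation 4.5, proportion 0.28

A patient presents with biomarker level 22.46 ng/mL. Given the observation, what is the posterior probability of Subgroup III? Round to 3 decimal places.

0.332

The responsibility of component k is w_k f_k(x) divided by Σ_j w_j f_j(x).
Component likelihoods at x = 22.46 ng/mL:
  f_I = (1/(5.6·√(2π)))·exp(−(22.46−17.2)²/(2·5.6²)) = 0.071240·exp(-0.44113) = 0.0458292
  f_II = (1/(3.0·√(2π)))·exp(−(22.46−19.8)²/(2·3.0²)) = 0.132981·exp(-0.39309) = 0.0897579
  f_III = (1/(4.5·√(2π)))·exp(−(22.46−20.3)²/(2·4.5²)) = 0.088654·exp(-0.11520) = 0.0790072
Unnormalised posteriors:
  w_I·f_I = 0.46 × 0.0458292 = 0.0210814
  w_II·f_II = 0.26 × 0.0897579 = 0.023337
  w_III·f_III = 0.28 × 0.0790072 = 0.022122
Sum: 0.0210814 + 0.023337 + 0.022122 = 0.0665405
So the posterior for Subgroup III is 0.022122 / 0.0665405 ≈ 0.332.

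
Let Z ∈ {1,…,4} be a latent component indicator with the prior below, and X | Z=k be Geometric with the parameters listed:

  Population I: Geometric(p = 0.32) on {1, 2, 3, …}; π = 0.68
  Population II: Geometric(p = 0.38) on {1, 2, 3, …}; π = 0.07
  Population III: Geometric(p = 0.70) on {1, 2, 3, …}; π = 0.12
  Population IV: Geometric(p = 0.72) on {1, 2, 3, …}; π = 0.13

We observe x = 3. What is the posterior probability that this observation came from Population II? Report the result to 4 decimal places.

0.0813

By Bayes' theorem, P(k | x) = w_k f_k(x) / Σ_j w_j f_j(x).
Component likelihoods at x = 3:
  f_I = 0.147968
  f_II = 0.146072
  f_III = 0.063
  f_IV = 0.056448
Unnormalised posteriors:
  w_I·f_I = 0.68 × 0.147968 = 0.100618
  w_II·f_II = 0.07 × 0.146072 = 0.010225
  w_III·f_III = 0.12 × 0.063 = 0.00756
  w_IV·f_IV = 0.13 × 0.056448 = 0.00733824
Sum: 0.100618 + 0.010225 + 0.00756 + 0.00733824 = 0.125742
P(Population II | data) ≈ 0.0813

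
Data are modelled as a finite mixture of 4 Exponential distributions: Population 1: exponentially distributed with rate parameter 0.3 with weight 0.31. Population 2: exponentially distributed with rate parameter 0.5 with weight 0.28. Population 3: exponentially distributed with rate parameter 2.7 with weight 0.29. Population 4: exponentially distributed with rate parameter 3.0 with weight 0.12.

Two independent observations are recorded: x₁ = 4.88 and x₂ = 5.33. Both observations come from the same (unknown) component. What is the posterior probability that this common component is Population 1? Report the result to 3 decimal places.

0.754

The responsibility of component k is P(Z=k) f_k(x) divided by Σ_j P(Z=j) f_j(x).
Since both observations come from the same component, the likelihood for component k is f_k(x₁)·f_k(x₂).
  f_1 = [0.0693928] × [0.0606296] = 0.00420725
  f_2 = [0.0435804] × [0.0347997] = 0.00151658
  f_3 = [5.11799e-06] × [1.51856e-06] = 7.77198e-12
  f_4 = [1.31538e-06] × [3.40999e-07] = 4.48541e-13
Multiply by the mixture weights:
  P(Z=1)·f_1 = 0.31 × 0.00420725 = 0.00130425
  P(Z=2)·f_2 = 0.28 × 0.00151658 = 0.000424644
  P(Z=3)·f_3 = 0.29 × 7.77198e-12 = 2.25387e-12
  P(Z=4)·f_4 = 0.12 × 4.48541e-13 = 5.3825e-14
Normaliser: 0.00130425 + 0.000424644 + 2.25387e-12 + 5.3825e-14 = 0.00172889
So the posterior for Population 1 is 0.00130425 / 0.00172889 ≈ 0.754.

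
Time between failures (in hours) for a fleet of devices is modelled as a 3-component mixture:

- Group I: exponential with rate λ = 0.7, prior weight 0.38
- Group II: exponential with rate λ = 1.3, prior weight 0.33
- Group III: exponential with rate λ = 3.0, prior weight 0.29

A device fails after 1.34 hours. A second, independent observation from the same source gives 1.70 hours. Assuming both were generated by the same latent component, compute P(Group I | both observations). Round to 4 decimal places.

0.6683

By Bayes' theorem, P(k | x) = P(Z=k) f_k(x) / Σ_j P(Z=j) f_j(x).
Since both observations come from the same component, the likelihood for component k is f_k(x₁)·f_k(x₂).
  L_I = [0.273987] × [0.212955] = 0.0583469
  L_II = [0.227721] × [0.142611] = 0.0324754
  L_III = [0.0538589] × [0.0182902] = 0.000985092
Weight by the priors:
  P(Z=I)·L_I = 0.38 × 0.0583469 = 0.0221718
  P(Z=II)·L_II = 0.33 × 0.0324754 = 0.0107169
  P(Z=III)·L_III = 0.29 × 0.000985092 = 0.000285677
Sum: 0.0221718 + 0.0107169 + 0.000285677 = 0.0331744
Responsibility of Group I: 0.0221718 / 0.0331744 ≈ 0.6683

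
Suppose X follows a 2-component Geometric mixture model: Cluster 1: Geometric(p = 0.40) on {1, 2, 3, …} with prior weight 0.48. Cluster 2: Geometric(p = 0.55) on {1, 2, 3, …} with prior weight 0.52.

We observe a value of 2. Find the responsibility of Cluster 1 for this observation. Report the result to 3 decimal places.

0.472

Posterior ∝ prior × likelihood, so P(k | x) ∝ π_k f_k(x); normalise over all components.
Geometric probabilities:
  f_1 = 0.40·(1−0.40)^1 = 0.40·0.6 = 0.24
  f_2 = 0.55·(1−0.55)^1 = 0.55·0.45 = 0.2475
Multiply by the mixture weights:
  π_1·f_1 = 0.48 × 0.24 = 0.1152
  π_2·f_2 = 0.52 × 0.2475 = 0.1287
Denominator: 0.1152 + 0.1287 = 0.2439
P(Cluster 1 | data) = 0.1152 / 0.2439 ≈ 0.472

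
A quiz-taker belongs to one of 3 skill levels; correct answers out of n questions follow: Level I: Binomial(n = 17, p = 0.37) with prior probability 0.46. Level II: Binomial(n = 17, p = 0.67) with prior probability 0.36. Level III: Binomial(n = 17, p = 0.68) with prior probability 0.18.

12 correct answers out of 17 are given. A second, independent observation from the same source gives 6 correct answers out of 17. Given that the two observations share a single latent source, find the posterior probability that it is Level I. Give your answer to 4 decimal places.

By Bayes' theorem, P(k | x) = w_k f_k(x) / Σ_j w_j f_j(x).
Since both observations come from the same component, the likelihood for component k is f_k(x₁)·f_k(x₂).
  p_I = [C(17,12)·0.37^12·0.63^5 = 6188·6.58295e-06·0.0992437 = 0.00404272] × [0.197032] = 0.000796545
  p_II = [C(17,12)·0.67^12·0.33^5 = 6188·0.00818272·0.00391354 = 0.198161] × [0.00565825] = 0.00112124
  p_III = [C(17,12)·0.68^12·0.32^5 = 6188·0.00977478·0.00335544 = 0.202958] × [0.00440843] = 0.000894727
Weight by the priors:
  w_I·p_I = 0.46 × 0.000796545 = 0.000366411
  w_II·p_II = 0.36 × 0.00112124 = 0.000403648
  w_III·p_III = 0.18 × 0.000894727 = 0.000161051
Marginal: 0.000366411 + 0.000403648 + 0.000161051 = 0.00093111
So the posterior for Level I is 0.000366411 / 0.00093111 ≈ 0.3935.

0.3935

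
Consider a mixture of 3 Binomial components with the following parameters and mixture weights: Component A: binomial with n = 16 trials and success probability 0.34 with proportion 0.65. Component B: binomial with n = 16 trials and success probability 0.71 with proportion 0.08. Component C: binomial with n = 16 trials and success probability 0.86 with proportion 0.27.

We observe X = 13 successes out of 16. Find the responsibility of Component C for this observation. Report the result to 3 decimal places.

Apply Bayes' rule: the posterior for each component is proportional to its prior times its likelihood at x.
Evaluate each component's likelihood at the observed value:
  L_A = C(16,13)·0.34^13·0.66^3 = 560·8.11383e-07·0.287496 = 0.000130631
  L_B = C(16,13)·0.71^13·0.29^3 = 560·0.0116509·0.024389 = 0.159126
  L_C = C(16,13)·0.86^13·0.14^3 = 560·0.14076·0.002744 = 0.216298
Multiply by the mixture weights:
  π_A·L_A = 0.65 × 0.000130631 = 8.49101e-05
  π_B·L_B = 0.08 × 0.159126 = 0.0127301
  π_C·L_C = 0.27 × 0.216298 = 0.0584004
Marginal: 8.49101e-05 + 0.0127301 + 0.0584004 = 0.0712154
P(Component C | 13 successes out of 16) = 0.0584004 / 0.0712154 ≈ 0.820

0.820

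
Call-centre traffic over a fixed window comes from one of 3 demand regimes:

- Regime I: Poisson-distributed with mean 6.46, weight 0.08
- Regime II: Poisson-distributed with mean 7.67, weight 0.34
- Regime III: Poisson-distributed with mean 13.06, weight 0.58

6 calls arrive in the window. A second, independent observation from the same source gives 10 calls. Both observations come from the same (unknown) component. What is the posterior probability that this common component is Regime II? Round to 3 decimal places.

0.742

P(component k | x) = w_k·f_k(x) / marginal(x), where marginal(x) = Σ_j w_j·f_j(x).
Since both observations come from the same component, the likelihood for component k is f_k(x₁)·f_k(x₂).
  p_I = [0.15795] × [0.0545783] = 0.00862065
  p_II = [0.131947] × [0.090605] = 0.0119551
  p_III = [0.0146704] × [0.0846804] = 0.00124229
Prior × likelihood for each component:
  w_I·p_I = 0.08 × 0.00862065 = 0.000689652
  w_II·p_II = 0.34 × 0.0119551 = 0.00406473
  w_III·p_III = 0.58 × 0.00124229 = 0.000720529
Evidence: 0.000689652 + 0.00406473 + 0.000720529 = 0.00547491
P(Regime II | x) = 0.00406473 / 0.00547491 ≈ 0.742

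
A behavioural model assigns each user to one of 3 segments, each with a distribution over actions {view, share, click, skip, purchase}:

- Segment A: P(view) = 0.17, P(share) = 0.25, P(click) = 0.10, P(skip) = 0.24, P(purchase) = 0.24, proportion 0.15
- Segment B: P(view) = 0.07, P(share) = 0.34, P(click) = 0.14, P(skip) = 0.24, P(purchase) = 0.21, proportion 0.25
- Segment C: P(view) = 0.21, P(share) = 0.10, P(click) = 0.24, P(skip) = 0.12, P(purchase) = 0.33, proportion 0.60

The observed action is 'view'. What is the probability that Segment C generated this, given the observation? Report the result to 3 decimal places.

0.746

The responsibility of component k is π_k f_k(x) divided by Σ_j π_j f_j(x).
Categorical probabilities:
  p_A = 0.17
  p_B = 0.07
  p_C = 0.21
Prior × likelihood for each component:
  π_A·p_A = 0.15 × 0.17 = 0.0255
  π_B·p_B = 0.25 × 0.07 = 0.0175
  π_C·p_C = 0.60 × 0.21 = 0.126
Sum: 0.0255 + 0.0175 + 0.126 = 0.169
Responsibility of Segment C: 0.126 / 0.169 ≈ 0.746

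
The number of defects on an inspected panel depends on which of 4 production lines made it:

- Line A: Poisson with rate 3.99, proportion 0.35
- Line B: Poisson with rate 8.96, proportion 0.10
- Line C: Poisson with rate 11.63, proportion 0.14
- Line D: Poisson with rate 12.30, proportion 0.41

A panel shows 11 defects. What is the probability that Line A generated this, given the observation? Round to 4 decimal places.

By Bayes' theorem, P(k | x) = π_k f_k(x) / Σ_j π_j f_j(x).
Component likelihoods at x = 11 defects:
  L_A = 0.00189109
  L_B = 0.096151
  L_C = 0.117321
  L_D = 0.111168
Weight by the priors:
  π_A·L_A = 0.35 × 0.00189109 = 0.00066188
  π_B·L_B = 0.10 × 0.096151 = 0.0096151
  π_C·L_C = 0.14 × 0.117321 = 0.016425
  π_D·L_D = 0.41 × 0.111168 = 0.0455787
Evidence: 0.00066188 + 0.0096151 + 0.016425 + 0.0455787 = 0.0722807
So the posterior for Line A is 0.00066188 / 0.0722807 ≈ 0.0092.

0.0092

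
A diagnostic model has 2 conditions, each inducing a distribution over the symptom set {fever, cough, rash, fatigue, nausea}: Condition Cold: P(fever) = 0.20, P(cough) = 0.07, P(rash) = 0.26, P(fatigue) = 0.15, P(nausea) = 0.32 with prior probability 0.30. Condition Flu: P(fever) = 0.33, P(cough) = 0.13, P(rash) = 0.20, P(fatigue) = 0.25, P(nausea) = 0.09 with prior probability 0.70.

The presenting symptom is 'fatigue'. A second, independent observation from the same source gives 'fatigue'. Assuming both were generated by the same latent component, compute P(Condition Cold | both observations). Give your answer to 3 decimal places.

Apply Bayes' rule: the posterior for each component is proportional to its prior times its likelihood at x.
Since both observations come from the same component, the likelihood for component k is f_k(x₁)·f_k(x₂).
  f_Cold = [P(fatigue | comp) = 0.15] × [0.15] = 0.0225
  f_Flu = [P(fatigue | comp) = 0.25] × [0.25] = 0.0625
Prior × likelihood for each component:
  π_Cold·f_Cold = 0.30 × 0.0225 = 0.00675
  π_Flu·f_Flu = 0.70 × 0.0625 = 0.04375
Denominator: 0.00675 + 0.04375 = 0.0505
Responsibility of Condition Cold: 0.00675 / 0.0505 ≈ 0.134

0.134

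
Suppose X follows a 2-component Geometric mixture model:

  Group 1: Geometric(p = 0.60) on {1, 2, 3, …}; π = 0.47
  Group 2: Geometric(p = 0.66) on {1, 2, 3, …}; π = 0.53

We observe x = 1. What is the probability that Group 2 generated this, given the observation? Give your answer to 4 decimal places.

The responsibility of component k is π_k f_k(x) divided by Σ_j π_j f_j(x).
Evaluate each component's likelihood at the observed value:
  f_1 = 0.60·(1−0.60)^0 = 0.60·1 = 0.6
  f_2 = 0.66·(1−0.66)^0 = 0.66·1 = 0.66
Prior × likelihood for each component:
  π_1·f_1 = 0.47 × 0.6 = 0.282
  π_2·f_2 = 0.53 × 0.66 = 0.3498
Marginal: 0.282 + 0.3498 = 0.6318
Responsibility of Group 2: 0.3498 / 0.6318 ≈ 0.5537

0.5537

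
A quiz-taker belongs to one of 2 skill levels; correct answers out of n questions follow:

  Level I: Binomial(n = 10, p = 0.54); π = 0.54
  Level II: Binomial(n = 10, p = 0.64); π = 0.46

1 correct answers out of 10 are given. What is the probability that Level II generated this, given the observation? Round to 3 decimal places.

Apply Bayes' rule: the posterior for each component is proportional to its prior times its likelihood at x.
Component likelihoods at x = 1 correct answers out of 10:
  L_I = C(10,1)·0.54^1·0.46^9 = 10·0.54·0.00092219 = 0.00497983
  L_II = C(10,1)·0.64^1·0.36^9 = 10·0.64·0.00010156 = 0.000649984
Unnormalised posteriors:
  π_I·L_I = 0.54 × 0.00497983 = 0.00268911
  π_II·L_II = 0.46 × 0.000649984 = 0.000298993
Marginal: 0.00268911 + 0.000298993 = 0.0029881
P(Level II | 1 correct answers out of 10) = 0.000298993 / 0.0029881 ≈ 0.100

0.100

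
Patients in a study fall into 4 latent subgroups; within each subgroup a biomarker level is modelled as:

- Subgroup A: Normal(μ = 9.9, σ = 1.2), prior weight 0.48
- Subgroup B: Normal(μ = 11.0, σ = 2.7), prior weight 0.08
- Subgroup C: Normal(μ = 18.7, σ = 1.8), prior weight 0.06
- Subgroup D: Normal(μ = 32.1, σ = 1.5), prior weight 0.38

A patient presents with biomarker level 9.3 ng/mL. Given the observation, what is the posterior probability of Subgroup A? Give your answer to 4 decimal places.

0.9356

The responsibility of component k is π_k f_k(x) divided by Σ_j π_j f_j(x).
Normal densities:
  L_A = 0.293388
  L_B = 0.121189
  L_C = 2.65267e-07
  L_D = 1.79937e-51
Unnormalised posteriors:
  π_A·L_A = 0.48 × 0.293388 = 0.140826
  π_B·L_B = 0.08 × 0.121189 = 0.00969509
  π_C·L_C = 0.06 × 2.65267e-07 = 1.5916e-08
  π_D·L_D = 0.38 × 1.79937e-51 = 6.8376e-52
Sum: 0.140826 + 0.00969509 + 1.5916e-08 + 6.8376e-52 = 0.150521
P(Subgroup A | the observation) = 0.140826 / 0.150521 ≈ 0.9356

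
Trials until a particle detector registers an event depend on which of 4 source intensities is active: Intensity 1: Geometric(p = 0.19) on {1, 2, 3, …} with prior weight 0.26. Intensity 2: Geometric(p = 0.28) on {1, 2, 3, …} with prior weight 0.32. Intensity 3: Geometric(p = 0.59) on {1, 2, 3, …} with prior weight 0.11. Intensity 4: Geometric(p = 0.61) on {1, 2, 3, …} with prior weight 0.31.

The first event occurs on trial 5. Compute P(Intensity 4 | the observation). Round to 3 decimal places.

0.085

Apply Bayes' rule: the posterior for each component is proportional to its prior times its likelihood at x.
Geometric probabilities:
  L_1 = 0.19·(1−0.19)^4 = 0.19·0.430467 = 0.0817888
  L_2 = 0.28·(1−0.28)^4 = 0.28·0.268739 = 0.0752468
  L_3 = 0.59·(1−0.59)^4 = 0.59·0.0282576 = 0.016672
  L_4 = 0.61·(1−0.61)^4 = 0.61·0.0231344 = 0.014112
Prior × likelihood for each component:
  P(Z=1)·L_1 = 0.26 × 0.0817888 = 0.0212651
  P(Z=2)·L_2 = 0.32 × 0.0752468 = 0.024079
  P(Z=3)·L_3 = 0.11 × 0.016672 = 0.00183392
  P(Z=4)·L_4 = 0.31 × 0.014112 = 0.00437472
Sum: 0.0212651 + 0.024079 + 0.00183392 + 0.00437472 = 0.0515527
So the posterior for Intensity 4 is 0.00437472 / 0.0515527 ≈ 0.085.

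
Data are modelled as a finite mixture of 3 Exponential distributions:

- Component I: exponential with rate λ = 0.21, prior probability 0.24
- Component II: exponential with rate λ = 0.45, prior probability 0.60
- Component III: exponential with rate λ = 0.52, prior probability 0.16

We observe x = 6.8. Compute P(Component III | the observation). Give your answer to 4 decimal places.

0.0892

The responsibility of component k is π_k f_k(x) divided by Σ_j π_j f_j(x).
Component likelihoods at x = 6.8:
  p_I = 0.21·e^(−0.21·6.8) = 0.21·e^(−1.4280) = 0.0503555
  p_II = 0.45·e^(−0.45·6.8) = 0.45·e^(−3.0600) = 0.0210995
  p_III = 0.52·e^(−0.52·6.8) = 0.52·e^(−3.5360) = 0.0151474
Prior × likelihood for each component:
  π_I·p_I = 0.24 × 0.0503555 = 0.0120853
  π_II·p_II = 0.60 × 0.0210995 = 0.0126597
  π_III·p_III = 0.16 × 0.0151474 = 0.00242358
Evidence: 0.0120853 + 0.0126597 + 0.00242358 = 0.0271686
P(Component III | data) ≈ 0.0892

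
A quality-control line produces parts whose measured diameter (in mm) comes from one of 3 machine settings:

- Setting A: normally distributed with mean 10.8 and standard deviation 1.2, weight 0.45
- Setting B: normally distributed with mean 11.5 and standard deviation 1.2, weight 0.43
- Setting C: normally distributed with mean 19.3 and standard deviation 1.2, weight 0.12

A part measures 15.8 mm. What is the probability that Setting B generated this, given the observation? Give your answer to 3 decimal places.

0.282

Posterior ∝ prior × likelihood, so P(k | x) ∝ w_k f_k(x); normalise over all components.
Normal densities:
  f_A = (1/(1.2·√(2π)))·exp(−(15.8−10.8)²/(2·1.2²)) = 0.332452·exp(-8.68056) = 5.64692e-05
  f_B = (1/(1.2·√(2π)))·exp(−(15.8−11.5)²/(2·1.2²)) = 0.332452·exp(-6.42014) = 0.000541375
  f_C = (1/(1.2·√(2π)))·exp(−(15.8−19.3)²/(2·1.2²)) = 0.332452·exp(-4.25347) = 0.00472573
Weight by the priors:
  w_A·f_A = 0.45 × 5.64692e-05 = 2.54111e-05
  w_B·f_B = 0.43 × 0.000541375 = 0.000232791
  w_C·f_C = 0.12 × 0.00472573 = 0.000567088
Evidence: 2.54111e-05 + 0.000232791 + 0.000567088 = 0.00082529
P(Setting B | x) = 0.000232791 / 0.00082529 ≈ 0.282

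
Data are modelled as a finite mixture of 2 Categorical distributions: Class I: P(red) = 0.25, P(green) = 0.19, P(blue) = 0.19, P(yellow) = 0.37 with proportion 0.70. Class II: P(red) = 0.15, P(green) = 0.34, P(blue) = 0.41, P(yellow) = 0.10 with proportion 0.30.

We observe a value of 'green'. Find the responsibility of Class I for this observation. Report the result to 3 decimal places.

P(component k | x) = w_k·f_k(x) / marginal(x), where marginal(x) = Σ_j w_j·f_j(x).
Component likelihoods at x = 'green':
  L_I = 0.19
  L_II = 0.34
Unnormalised posteriors:
  w_I·L_I = 0.70 × 0.19 = 0.133
  w_II·L_II = 0.30 × 0.34 = 0.102
Normaliser: 0.133 + 0.102 = 0.235
P(Class I | data) ≈ 0.566

0.566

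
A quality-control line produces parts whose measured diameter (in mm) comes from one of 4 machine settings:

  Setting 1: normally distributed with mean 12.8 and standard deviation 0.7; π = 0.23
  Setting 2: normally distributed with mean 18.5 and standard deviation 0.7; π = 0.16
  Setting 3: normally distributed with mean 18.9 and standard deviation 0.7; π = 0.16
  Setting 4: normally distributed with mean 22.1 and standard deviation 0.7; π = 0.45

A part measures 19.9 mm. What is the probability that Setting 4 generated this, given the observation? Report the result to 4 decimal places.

0.0390

P(component k | x) = π_k·f_k(x) / marginal(x), where marginal(x) = Σ_j π_j·f_j(x).
Evaluate each component's likelihood at the observed value:
  f_1 = (1/(0.7·√(2π)))·exp(−(19.9−12.8)²/(2·0.7²)) = 0.569918·exp(-51.43878) = 2.60757e-23
  f_2 = (1/(0.7·√(2π)))·exp(−(19.9−18.5)²/(2·0.7²)) = 0.569918·exp(-2.00000) = 0.07713
  f_3 = (1/(0.7·√(2π)))·exp(−(19.9−18.9)²/(2·0.7²)) = 0.569918·exp(-1.02041) = 0.205426
  f_4 = (1/(0.7·√(2π)))·exp(−(19.9−22.1)²/(2·0.7²)) = 0.569918·exp(-4.93878) = 0.00408253
Unnormalised posteriors:
  π_1·f_1 = 0.23 × 2.60757e-23 = 5.99741e-24
  π_2·f_2 = 0.16 × 0.07713 = 0.0123408
  π_3·f_3 = 0.16 × 0.205426 = 0.0328681
  π_4·f_4 = 0.45 × 0.00408253 = 0.00183714
Sum: 5.99741e-24 + 0.0123408 + 0.0328681 + 0.00183714 = 0.047046
P(Setting 4 | x) ≈ 0.0390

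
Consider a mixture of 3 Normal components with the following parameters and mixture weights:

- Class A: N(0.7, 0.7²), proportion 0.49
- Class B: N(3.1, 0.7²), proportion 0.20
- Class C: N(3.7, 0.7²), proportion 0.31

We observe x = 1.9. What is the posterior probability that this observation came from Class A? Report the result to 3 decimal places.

0.663

Posterior ∝ prior × likelihood, so P(k | x) ∝ π_k f_k(x); normalise over all components.
Component likelihoods at x = 1.9:
  f_A = 0.131119
  f_B = 0.131119
  f_C = 0.0208921
Unnormalised posteriors:
  π_A·f_A = 0.49 × 0.131119 = 0.0642482
  π_B·f_B = 0.20 × 0.131119 = 0.0262238
  π_C·f_C = 0.31 × 0.0208921 = 0.00647654
Marginal: 0.0642482 + 0.0262238 + 0.00647654 = 0.0969485
So the posterior for Class A is 0.0642482 / 0.0969485 ≈ 0.663.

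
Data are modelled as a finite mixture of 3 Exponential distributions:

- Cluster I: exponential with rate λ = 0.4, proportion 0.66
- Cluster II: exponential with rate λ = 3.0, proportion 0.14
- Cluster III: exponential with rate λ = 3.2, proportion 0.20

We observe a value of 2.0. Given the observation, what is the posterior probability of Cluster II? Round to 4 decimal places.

By Bayes' theorem, P(k | x) = π_k f_k(x) / Σ_j π_j f_j(x).
Evaluate each component's likelihood at the observed value:
  L_I = 0.4·e^(−0.4·2.0) = 0.4·e^(−0.8000) = 0.179732
  L_II = 3.0·e^(−3.0·2.0) = 3.0·e^(−6.0000) = 0.00743626
  L_III = 3.2·e^(−3.2·2.0) = 3.2·e^(−6.4000) = 0.00531698
Multiply by the mixture weights:
  π_I·L_I = 0.66 × 0.179732 = 0.118623
  π_II·L_II = 0.14 × 0.00743626 = 0.00104108
  π_III·L_III = 0.20 × 0.00531698 = 0.0010634
Evidence: 0.118623 + 0.00104108 + 0.0010634 = 0.120727
P(Cluster II | x) = 0.00104108 / 0.120727 ≈ 0.0086

0.0086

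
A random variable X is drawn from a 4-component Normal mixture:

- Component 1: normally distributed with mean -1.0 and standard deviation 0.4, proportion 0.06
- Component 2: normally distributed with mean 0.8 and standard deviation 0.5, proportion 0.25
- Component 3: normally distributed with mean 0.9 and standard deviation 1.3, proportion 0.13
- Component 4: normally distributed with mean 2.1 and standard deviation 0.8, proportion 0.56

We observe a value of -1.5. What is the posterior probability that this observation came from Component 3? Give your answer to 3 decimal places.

0.209

P(component k | x) = π_k·f_k(x) / marginal(x), where marginal(x) = Σ_j π_j·f_j(x).
Evaluate each component's likelihood at the observed value:
  p_1 = (1/(0.4·√(2π)))·exp(−(-1.5−-1.0)²/(2·0.4²)) = 0.997356·exp(-0.78125) = 0.456623
  p_2 = (1/(0.5·√(2π)))·exp(−(-1.5−0.8)²/(2·0.5²)) = 0.797885·exp(-10.58000) = 2.02817e-05
  p_3 = (1/(1.3·√(2π)))·exp(−(-1.5−0.9)²/(2·1.3²)) = 0.306879·exp(-1.70414) = 0.05583
  p_4 = (1/(0.8·√(2π)))·exp(−(-1.5−2.1)²/(2·0.8²)) = 0.498678·exp(-10.12500) = 1.99797e-05
Weight by the priors:
  π_1·p_1 = 0.06 × 0.456623 = 0.0273974
  π_2·p_2 = 0.25 × 2.02817e-05 = 5.07043e-06
  π_3·p_3 = 0.13 × 0.05583 = 0.00725789
  π_4·p_4 = 0.56 × 1.99797e-05 = 1.11886e-05
Sum: 0.0273974 + 5.07043e-06 + 0.00725789 + 1.11886e-05 = 0.0346715
So the posterior for Component 3 is 0.00725789 / 0.0346715 ≈ 0.209.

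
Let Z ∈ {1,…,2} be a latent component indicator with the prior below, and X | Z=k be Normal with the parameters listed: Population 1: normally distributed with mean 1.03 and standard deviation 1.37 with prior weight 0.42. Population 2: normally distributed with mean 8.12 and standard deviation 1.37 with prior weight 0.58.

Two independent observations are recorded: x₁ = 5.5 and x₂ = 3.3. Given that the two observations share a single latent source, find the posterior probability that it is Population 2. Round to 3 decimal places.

0.269

P(component k | x) = P(Z=k)·f_k(x) / marginal(x), where marginal(x) = Σ_j P(Z=j)·f_j(x).
Since both observations come from the same component, the likelihood for component k is f_k(x₁)·f_k(x₂).
  f_1 = [(1/(1.37·√(2π)))·exp(−(5.5−1.03)²/(2·1.37²)) = 0.291199·exp(-5.32285) = 0.00142071] × [0.073795] = 0.000104842
  f_2 = [(1/(1.37·√(2π)))·exp(−(5.5−8.12)²/(2·1.37²)) = 0.291199·exp(-1.82865) = 0.0467752] × [0.000597483] = 2.79474e-05
Unnormalised posteriors:
  P(Z=1)·f_1 = 0.42 × 0.000104842 = 4.40335e-05
  P(Z=2)·f_2 = 0.58 × 2.79474e-05 = 1.62095e-05
Denominator: 4.40335e-05 + 1.62095e-05 = 6.02429e-05
P(Population 2 | data) ≈ 0.269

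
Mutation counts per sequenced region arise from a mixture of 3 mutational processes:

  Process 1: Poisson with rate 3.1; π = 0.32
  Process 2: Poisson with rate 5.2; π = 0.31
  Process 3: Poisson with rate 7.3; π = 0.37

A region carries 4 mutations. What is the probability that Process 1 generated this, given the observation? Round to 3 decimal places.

0.404

The responsibility of component k is π_k f_k(x) divided by Σ_j π_j f_j(x).
Evaluate each component's likelihood at the observed value:
  f_1 = 0.17335
  f_2 = 0.168063
  f_3 = 0.0799338
Multiply by the mixture weights:
  π_1·f_1 = 0.32 × 0.17335 = 0.0554718
  π_2·f_2 = 0.31 × 0.168063 = 0.0520994
  π_3·f_3 = 0.37 × 0.0799338 = 0.0295755
Marginal: 0.0554718 + 0.0520994 + 0.0295755 = 0.137147
Responsibility of Process 1: 0.0554718 / 0.137147 ≈ 0.404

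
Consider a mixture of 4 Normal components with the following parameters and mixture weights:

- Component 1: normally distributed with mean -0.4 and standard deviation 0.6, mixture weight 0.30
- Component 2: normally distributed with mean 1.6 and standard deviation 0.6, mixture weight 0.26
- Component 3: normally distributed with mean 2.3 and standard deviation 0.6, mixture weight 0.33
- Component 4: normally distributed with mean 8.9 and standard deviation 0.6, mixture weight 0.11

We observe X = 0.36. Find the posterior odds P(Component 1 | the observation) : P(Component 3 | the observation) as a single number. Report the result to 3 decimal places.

75.921

The posterior odds equal the prior odds times the likelihood ratio: (π_i/π_j)·(f_i(x)/f_j(x)).
Normal densities:
  f_1 = (1/(0.6·√(2π)))·exp(−(0.36−-0.4)²/(2·0.6²)) = 0.664904·exp(-0.80222) = 0.298097
  f_2 = (1/(0.6·√(2π)))·exp(−(0.36−1.6)²/(2·0.6²)) = 0.664904·exp(-2.13556) = 0.0785776
  f_3 = (1/(0.6·√(2π)))·exp(−(0.36−2.3)²/(2·0.6²)) = 0.664904·exp(-5.22722) = 0.00356948
  f_4 = (1/(0.6·√(2π)))·exp(−(0.36−8.9)²/(2·0.6²)) = 0.664904·exp(-101.29389) = 6.78238e-45
Odds = (0.30/0.33) × (0.298097/0.00356948) = 0.909091 × 83.5128 ≈ 75.921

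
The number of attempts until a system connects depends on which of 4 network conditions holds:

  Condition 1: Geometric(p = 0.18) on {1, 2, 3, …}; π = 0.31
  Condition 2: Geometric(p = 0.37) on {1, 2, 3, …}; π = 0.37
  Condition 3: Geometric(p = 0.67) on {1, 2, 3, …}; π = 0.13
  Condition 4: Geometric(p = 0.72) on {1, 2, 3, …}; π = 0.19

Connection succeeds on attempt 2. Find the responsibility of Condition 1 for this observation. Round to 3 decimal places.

0.230

P(component k | x) = π_k·f_k(x) / marginal(x), where marginal(x) = Σ_j π_j·f_j(x).
Evaluate each component's likelihood at the observed value:
  L_1 = 0.1476
  L_2 = 0.2331
  L_3 = 0.2211
  L_4 = 0.2016
Unnormalised posteriors:
  π_1·L_1 = 0.31 × 0.1476 = 0.045756
  π_2·L_2 = 0.37 × 0.2331 = 0.086247
  π_3·L_3 = 0.13 × 0.2211 = 0.028743
  π_4·L_4 = 0.19 × 0.2016 = 0.038304
Evidence: 0.045756 + 0.086247 + 0.028743 + 0.038304 = 0.19905
Responsibility of Condition 1: 0.045756 / 0.19905 ≈ 0.230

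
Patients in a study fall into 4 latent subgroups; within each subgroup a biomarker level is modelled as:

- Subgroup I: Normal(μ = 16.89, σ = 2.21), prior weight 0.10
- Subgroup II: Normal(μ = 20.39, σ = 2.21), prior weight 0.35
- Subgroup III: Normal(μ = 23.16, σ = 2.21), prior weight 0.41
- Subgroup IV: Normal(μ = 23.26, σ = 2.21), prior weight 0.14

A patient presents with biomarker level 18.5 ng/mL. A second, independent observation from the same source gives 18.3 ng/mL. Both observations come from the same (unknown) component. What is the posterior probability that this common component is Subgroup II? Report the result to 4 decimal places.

Posterior ∝ prior × likelihood, so P(k | x) ∝ w_k f_k(x); normalise over all components.
Since both observations come from the same component, the likelihood for component k is f_k(x₁)·f_k(x₂).
  p_I = [(1/(2.21·√(2π)))·exp(−(18.5−16.89)²/(2·2.21²)) = 0.180517·exp(-0.26536) = 0.138444] × [0.147274] = 0.0203892
  p_II = [(1/(2.21·√(2π)))·exp(−(18.5−20.39)²/(2·2.21²)) = 0.180517·exp(-0.36569) = 0.125228] × [0.115428] = 0.0144549
  p_III = [(1/(2.21·√(2π)))·exp(−(18.5−23.16)²/(2·2.21²)) = 0.180517·exp(-2.22309) = 0.0195453] × [0.0160838] = 0.000314363
  p_IV = [(1/(2.21·√(2π)))·exp(−(18.5−23.26)²/(2·2.21²)) = 0.180517·exp(-2.31953) = 0.0177484] × [0.0145455] = 0.000258161
Multiply by the mixture weights:
  w_I·p_I = 0.10 × 0.0203892 = 0.00203892
  w_II·p_II = 0.35 × 0.0144549 = 0.0050592
  w_III·p_III = 0.41 × 0.000314363 = 0.000128889
  w_IV·p_IV = 0.14 × 0.000258161 = 3.61425e-05
Normaliser: 0.00203892 + 0.0050592 + 0.000128889 + 3.61425e-05 = 0.00726315
P(Subgroup II | x) ≈ 0.6966

0.6966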